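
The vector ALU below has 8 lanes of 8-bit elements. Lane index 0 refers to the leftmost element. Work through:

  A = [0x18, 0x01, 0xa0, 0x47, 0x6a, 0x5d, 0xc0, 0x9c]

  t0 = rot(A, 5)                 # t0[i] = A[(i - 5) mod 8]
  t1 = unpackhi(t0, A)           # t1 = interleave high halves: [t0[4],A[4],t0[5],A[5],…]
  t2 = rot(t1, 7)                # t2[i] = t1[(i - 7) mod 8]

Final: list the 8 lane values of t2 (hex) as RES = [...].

t0 = [0x47, 0x6a, 0x5d, 0xc0, 0x9c, 0x18, 0x01, 0xa0]
t1 = [0x9c, 0x6a, 0x18, 0x5d, 0x01, 0xc0, 0xa0, 0x9c]
t2 = [0x6a, 0x18, 0x5d, 0x01, 0xc0, 0xa0, 0x9c, 0x9c]

RES = [ 0x6a  0x18  0x5d  0x01  0xc0  0xa0  0x9c  0x9c ]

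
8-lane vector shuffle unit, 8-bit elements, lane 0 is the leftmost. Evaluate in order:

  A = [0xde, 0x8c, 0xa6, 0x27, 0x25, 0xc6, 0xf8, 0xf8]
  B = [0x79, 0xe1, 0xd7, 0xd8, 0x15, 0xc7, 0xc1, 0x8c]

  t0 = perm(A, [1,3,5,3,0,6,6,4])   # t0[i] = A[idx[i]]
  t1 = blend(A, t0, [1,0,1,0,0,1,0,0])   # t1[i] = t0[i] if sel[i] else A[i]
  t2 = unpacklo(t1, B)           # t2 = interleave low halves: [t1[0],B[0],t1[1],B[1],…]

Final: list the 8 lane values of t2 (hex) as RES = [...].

RES = [ 0x8c  0x79  0x8c  0xe1  0xc6  0xd7  0x27  0xd8 ]

→ t0 |8c|27|c6|27|de|f8|f8|25|
→ t1 |8c|8c|c6|27|25|f8|f8|f8|
→ t2 |8c|79|8c|e1|c6|d7|27|d8|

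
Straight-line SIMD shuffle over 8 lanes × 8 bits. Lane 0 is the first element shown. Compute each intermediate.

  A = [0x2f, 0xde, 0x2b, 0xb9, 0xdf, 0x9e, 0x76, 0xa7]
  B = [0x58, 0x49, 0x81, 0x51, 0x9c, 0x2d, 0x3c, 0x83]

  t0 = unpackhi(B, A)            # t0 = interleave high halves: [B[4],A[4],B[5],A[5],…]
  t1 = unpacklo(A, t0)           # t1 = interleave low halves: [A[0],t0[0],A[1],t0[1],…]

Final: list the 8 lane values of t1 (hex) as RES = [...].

RES = [0x2f, 0x9c, 0xde, 0xdf, 0x2b, 0x2d, 0xb9, 0x9e]

t0 = [0x9c, 0xdf, 0x2d, 0x9e, 0x3c, 0x76, 0x83, 0xa7]
t1 = [0x2f, 0x9c, 0xde, 0xdf, 0x2b, 0x2d, 0xb9, 0x9e]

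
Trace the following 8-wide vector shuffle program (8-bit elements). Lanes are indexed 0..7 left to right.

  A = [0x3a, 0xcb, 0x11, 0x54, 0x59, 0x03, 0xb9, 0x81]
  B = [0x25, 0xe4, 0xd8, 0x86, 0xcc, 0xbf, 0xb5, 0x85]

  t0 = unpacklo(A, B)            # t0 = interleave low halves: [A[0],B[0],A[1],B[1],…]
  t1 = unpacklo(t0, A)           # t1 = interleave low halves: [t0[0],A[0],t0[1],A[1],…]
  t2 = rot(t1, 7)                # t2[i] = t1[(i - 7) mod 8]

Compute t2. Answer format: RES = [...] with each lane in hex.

RES = [0x3a, 0x25, 0xcb, 0xcb, 0x11, 0xe4, 0x54, 0x3a]

t0 = [0x3a, 0x25, 0xcb, 0xe4, 0x11, 0xd8, 0x54, 0x86]
t1 = [0x3a, 0x3a, 0x25, 0xcb, 0xcb, 0x11, 0xe4, 0x54]
t2 = [0x3a, 0x25, 0xcb, 0xcb, 0x11, 0xe4, 0x54, 0x3a]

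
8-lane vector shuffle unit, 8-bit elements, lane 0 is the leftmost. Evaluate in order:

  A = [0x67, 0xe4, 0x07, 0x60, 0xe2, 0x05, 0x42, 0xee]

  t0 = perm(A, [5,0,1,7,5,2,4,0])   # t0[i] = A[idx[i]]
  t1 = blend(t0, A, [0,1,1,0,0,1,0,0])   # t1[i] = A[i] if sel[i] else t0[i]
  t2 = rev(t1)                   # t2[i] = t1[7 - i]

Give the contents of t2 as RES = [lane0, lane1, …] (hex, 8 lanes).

t0 = [0x05, 0x67, 0xe4, 0xee, 0x05, 0x07, 0xe2, 0x67]
t1 = [0x05, 0xe4, 0x07, 0xee, 0x05, 0x05, 0xe2, 0x67]
t2 = [0x67, 0xe2, 0x05, 0x05, 0xee, 0x07, 0xe4, 0x05]

RES = [0x67, 0xe2, 0x05, 0x05, 0xee, 0x07, 0xe4, 0x05]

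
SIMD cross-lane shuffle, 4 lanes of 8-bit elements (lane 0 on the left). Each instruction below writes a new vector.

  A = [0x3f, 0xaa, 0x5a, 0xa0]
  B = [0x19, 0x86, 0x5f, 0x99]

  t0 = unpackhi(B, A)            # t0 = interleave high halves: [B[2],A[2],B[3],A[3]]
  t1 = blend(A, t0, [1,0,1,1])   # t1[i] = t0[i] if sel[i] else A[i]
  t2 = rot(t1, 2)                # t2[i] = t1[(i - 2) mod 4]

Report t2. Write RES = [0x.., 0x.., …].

RES = [0x99, 0xa0, 0x5f, 0xaa]

t0 = [0x5f, 0x5a, 0x99, 0xa0]
t1 = [0x5f, 0xaa, 0x99, 0xa0]
t2 = [0x99, 0xa0, 0x5f, 0xaa]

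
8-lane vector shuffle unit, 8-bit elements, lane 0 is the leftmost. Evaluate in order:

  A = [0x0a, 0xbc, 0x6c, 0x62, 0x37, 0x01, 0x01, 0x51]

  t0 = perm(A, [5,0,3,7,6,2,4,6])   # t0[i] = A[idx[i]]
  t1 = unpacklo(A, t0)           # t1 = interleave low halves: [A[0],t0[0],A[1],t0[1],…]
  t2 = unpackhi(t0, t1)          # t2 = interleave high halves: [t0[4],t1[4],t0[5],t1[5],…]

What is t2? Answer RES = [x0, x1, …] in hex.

RES = [0x01, 0x6c, 0x6c, 0x62, 0x37, 0x62, 0x01, 0x51]

  t0: 01 0a 62 51 01 6c 37 01
  t1: 0a 01 bc 0a 6c 62 62 51
  t2: 01 6c 6c 62 37 62 01 51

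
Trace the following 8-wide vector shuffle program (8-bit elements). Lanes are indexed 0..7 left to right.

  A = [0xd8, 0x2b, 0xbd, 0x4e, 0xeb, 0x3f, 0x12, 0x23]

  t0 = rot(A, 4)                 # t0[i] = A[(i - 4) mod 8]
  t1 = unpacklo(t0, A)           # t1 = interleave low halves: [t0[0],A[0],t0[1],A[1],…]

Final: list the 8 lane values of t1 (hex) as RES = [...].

RES = [0xeb, 0xd8, 0x3f, 0x2b, 0x12, 0xbd, 0x23, 0x4e]

→ t0 |eb|3f|12|23|d8|2b|bd|4e|
→ t1 |eb|d8|3f|2b|12|bd|23|4e|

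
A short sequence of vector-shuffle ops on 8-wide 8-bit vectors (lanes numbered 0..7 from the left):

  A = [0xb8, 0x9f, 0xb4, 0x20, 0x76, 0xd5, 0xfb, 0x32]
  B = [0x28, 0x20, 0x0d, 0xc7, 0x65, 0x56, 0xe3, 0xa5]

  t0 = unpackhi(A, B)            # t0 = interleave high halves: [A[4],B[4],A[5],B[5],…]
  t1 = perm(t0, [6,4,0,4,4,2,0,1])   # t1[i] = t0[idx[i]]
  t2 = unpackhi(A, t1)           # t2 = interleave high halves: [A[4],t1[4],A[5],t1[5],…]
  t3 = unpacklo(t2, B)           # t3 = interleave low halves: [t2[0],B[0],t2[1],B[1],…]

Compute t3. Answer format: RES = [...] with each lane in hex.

t0 = [0x76, 0x65, 0xd5, 0x56, 0xfb, 0xe3, 0x32, 0xa5]
t1 = [0x32, 0xfb, 0x76, 0xfb, 0xfb, 0xd5, 0x76, 0x65]
t2 = [0x76, 0xfb, 0xd5, 0xd5, 0xfb, 0x76, 0x32, 0x65]
t3 = [0x76, 0x28, 0xfb, 0x20, 0xd5, 0x0d, 0xd5, 0xc7]

RES = [ 0x76  0x28  0xfb  0x20  0xd5  0x0d  0xd5  0xc7 ]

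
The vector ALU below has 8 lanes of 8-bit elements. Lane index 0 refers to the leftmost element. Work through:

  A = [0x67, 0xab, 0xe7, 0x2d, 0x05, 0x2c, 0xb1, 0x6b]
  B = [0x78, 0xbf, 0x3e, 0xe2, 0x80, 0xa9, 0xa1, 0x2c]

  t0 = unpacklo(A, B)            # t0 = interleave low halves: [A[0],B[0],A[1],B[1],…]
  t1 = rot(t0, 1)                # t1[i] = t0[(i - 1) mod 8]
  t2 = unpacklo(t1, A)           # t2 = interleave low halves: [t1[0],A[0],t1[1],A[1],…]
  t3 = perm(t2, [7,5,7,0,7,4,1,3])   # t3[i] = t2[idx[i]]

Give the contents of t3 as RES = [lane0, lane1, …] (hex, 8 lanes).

t0 = [0x67, 0x78, 0xab, 0xbf, 0xe7, 0x3e, 0x2d, 0xe2]
t1 = [0xe2, 0x67, 0x78, 0xab, 0xbf, 0xe7, 0x3e, 0x2d]
t2 = [0xe2, 0x67, 0x67, 0xab, 0x78, 0xe7, 0xab, 0x2d]
t3 = [0x2d, 0xe7, 0x2d, 0xe2, 0x2d, 0x78, 0x67, 0xab]

RES = [ 0x2d  0xe7  0x2d  0xe2  0x2d  0x78  0x67  0xab ]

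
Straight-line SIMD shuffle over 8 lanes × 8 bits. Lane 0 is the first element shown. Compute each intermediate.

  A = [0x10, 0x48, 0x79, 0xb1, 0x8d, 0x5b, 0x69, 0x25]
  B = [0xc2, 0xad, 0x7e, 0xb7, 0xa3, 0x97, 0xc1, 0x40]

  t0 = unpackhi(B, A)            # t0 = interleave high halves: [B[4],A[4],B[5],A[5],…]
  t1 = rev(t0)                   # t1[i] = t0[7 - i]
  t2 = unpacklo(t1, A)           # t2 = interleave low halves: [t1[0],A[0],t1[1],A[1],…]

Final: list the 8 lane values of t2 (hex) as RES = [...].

t0 = [0xa3, 0x8d, 0x97, 0x5b, 0xc1, 0x69, 0x40, 0x25]
t1 = [0x25, 0x40, 0x69, 0xc1, 0x5b, 0x97, 0x8d, 0xa3]
t2 = [0x25, 0x10, 0x40, 0x48, 0x69, 0x79, 0xc1, 0xb1]

RES = [0x25, 0x10, 0x40, 0x48, 0x69, 0x79, 0xc1, 0xb1]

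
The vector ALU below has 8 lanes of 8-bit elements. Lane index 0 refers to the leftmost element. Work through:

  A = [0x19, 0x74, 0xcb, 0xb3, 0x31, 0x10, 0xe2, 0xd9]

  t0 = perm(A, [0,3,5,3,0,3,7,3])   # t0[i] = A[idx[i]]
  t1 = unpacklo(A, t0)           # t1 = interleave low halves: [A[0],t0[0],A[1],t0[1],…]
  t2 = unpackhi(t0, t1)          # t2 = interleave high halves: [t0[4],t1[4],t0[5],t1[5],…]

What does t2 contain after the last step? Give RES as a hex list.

RES = [ 0x19  0xcb  0xb3  0x10  0xd9  0xb3  0xb3  0xb3 ]

  t0: 19 b3 10 b3 19 b3 d9 b3
  t1: 19 19 74 b3 cb 10 b3 b3
  t2: 19 cb b3 10 d9 b3 b3 b3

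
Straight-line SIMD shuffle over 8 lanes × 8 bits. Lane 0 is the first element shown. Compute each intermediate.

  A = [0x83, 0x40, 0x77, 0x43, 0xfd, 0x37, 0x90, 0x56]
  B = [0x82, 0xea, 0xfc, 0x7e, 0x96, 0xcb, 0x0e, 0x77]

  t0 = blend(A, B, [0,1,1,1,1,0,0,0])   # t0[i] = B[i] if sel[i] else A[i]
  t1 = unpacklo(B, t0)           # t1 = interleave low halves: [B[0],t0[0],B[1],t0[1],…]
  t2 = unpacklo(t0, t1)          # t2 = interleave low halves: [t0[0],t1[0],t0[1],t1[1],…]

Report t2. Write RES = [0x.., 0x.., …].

t0 = [0x83, 0xea, 0xfc, 0x7e, 0x96, 0x37, 0x90, 0x56]
t1 = [0x82, 0x83, 0xea, 0xea, 0xfc, 0xfc, 0x7e, 0x7e]
t2 = [0x83, 0x82, 0xea, 0x83, 0xfc, 0xea, 0x7e, 0xea]

RES = [0x83, 0x82, 0xea, 0x83, 0xfc, 0xea, 0x7e, 0xea]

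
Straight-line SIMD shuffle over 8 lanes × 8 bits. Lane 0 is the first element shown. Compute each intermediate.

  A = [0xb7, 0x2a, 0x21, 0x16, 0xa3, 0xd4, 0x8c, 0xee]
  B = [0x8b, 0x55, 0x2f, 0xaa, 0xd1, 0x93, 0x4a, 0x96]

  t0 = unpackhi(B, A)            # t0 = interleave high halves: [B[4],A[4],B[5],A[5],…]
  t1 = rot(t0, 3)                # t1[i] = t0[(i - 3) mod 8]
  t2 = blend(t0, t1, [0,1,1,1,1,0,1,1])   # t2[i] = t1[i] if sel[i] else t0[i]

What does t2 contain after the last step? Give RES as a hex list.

→ t0 |d1|a3|93|d4|4a|8c|96|ee|
→ t1 |8c|96|ee|d1|a3|93|d4|4a|
→ t2 |d1|96|ee|d1|a3|8c|d4|4a|

RES = [ 0xd1  0x96  0xee  0xd1  0xa3  0x8c  0xd4  0x4a ]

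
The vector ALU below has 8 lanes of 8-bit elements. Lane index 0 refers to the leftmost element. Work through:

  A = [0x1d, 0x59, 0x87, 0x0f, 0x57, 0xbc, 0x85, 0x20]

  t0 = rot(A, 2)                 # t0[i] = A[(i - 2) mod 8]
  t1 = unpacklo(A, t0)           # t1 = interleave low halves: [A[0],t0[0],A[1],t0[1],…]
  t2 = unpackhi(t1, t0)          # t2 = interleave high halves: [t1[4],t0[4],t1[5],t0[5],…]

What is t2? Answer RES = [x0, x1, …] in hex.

RES = [ 0x87  0x87  0x1d  0x0f  0x0f  0x57  0x59  0xbc ]

→ t0 |85|20|1d|59|87|0f|57|bc|
→ t1 |1d|85|59|20|87|1d|0f|59|
→ t2 |87|87|1d|0f|0f|57|59|bc|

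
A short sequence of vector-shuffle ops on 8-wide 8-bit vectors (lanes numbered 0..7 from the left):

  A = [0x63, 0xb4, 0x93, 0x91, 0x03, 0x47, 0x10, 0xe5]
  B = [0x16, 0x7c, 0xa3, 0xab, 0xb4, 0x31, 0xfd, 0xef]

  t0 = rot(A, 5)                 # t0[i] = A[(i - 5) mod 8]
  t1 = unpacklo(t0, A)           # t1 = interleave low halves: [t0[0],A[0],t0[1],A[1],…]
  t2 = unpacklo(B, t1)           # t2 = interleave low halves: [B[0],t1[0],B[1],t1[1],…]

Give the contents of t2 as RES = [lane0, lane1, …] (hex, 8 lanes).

→ t0 |91|03|47|10|e5|63|b4|93|
→ t1 |91|63|03|b4|47|93|10|91|
→ t2 |16|91|7c|63|a3|03|ab|b4|

RES = [ 0x16  0x91  0x7c  0x63  0xa3  0x03  0xab  0xb4 ]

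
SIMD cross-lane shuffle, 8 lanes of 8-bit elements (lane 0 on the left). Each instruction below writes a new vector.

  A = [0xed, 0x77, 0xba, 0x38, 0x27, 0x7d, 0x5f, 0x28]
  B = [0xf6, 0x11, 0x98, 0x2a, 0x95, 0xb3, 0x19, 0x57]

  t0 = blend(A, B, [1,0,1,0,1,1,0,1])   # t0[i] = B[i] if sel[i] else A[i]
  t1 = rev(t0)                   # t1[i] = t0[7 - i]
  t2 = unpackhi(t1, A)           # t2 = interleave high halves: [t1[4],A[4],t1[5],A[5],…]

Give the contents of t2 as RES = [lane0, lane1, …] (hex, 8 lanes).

  t0: f6 77 98 38 95 b3 5f 57
  t1: 57 5f b3 95 38 98 77 f6
  t2: 38 27 98 7d 77 5f f6 28

RES = [ 0x38  0x27  0x98  0x7d  0x77  0x5f  0xf6  0x28 ]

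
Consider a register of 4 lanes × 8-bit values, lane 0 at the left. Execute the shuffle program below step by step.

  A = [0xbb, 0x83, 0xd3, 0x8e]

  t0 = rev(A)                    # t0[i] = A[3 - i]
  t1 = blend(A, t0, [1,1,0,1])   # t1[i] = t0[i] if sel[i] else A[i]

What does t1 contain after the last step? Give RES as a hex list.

RES = [ 0x8e  0xd3  0xd3  0xbb ]

  t0: 8e d3 83 bb
  t1: 8e d3 d3 bb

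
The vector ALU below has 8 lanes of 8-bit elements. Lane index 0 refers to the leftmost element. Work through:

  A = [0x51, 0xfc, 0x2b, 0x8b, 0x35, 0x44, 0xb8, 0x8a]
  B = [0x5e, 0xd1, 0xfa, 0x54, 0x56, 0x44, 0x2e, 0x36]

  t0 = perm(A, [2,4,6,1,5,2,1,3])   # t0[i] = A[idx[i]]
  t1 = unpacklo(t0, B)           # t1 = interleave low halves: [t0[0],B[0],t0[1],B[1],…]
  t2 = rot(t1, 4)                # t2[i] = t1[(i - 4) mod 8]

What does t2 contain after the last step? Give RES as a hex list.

RES = [0xb8, 0xfa, 0xfc, 0x54, 0x2b, 0x5e, 0x35, 0xd1]

→ t0 |2b|35|b8|fc|44|2b|fc|8b|
→ t1 |2b|5e|35|d1|b8|fa|fc|54|
→ t2 |b8|fa|fc|54|2b|5e|35|d1|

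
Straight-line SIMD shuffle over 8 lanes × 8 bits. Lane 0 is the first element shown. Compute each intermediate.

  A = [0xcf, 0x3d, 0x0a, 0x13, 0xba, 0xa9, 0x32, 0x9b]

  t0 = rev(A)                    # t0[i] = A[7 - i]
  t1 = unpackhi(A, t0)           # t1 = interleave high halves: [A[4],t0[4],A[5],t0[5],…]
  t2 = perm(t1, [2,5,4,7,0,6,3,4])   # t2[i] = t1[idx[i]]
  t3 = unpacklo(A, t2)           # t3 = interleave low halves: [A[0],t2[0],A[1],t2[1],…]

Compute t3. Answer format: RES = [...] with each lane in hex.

→ t0 |9b|32|a9|ba|13|0a|3d|cf|
→ t1 |ba|13|a9|0a|32|3d|9b|cf|
→ t2 |a9|3d|32|cf|ba|9b|0a|32|
→ t3 |cf|a9|3d|3d|0a|32|13|cf|

RES = [0xcf, 0xa9, 0x3d, 0x3d, 0x0a, 0x32, 0x13, 0xcf]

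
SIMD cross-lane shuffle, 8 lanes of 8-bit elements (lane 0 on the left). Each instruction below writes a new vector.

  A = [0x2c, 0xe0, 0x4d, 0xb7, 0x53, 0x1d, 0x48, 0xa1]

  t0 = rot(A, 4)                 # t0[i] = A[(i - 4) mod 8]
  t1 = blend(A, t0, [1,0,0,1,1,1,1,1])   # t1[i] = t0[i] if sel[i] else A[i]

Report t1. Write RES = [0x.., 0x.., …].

RES = [ 0x53  0xe0  0x4d  0xa1  0x2c  0xe0  0x4d  0xb7 ]

t0 = [0x53, 0x1d, 0x48, 0xa1, 0x2c, 0xe0, 0x4d, 0xb7]
t1 = [0x53, 0xe0, 0x4d, 0xa1, 0x2c, 0xe0, 0x4d, 0xb7]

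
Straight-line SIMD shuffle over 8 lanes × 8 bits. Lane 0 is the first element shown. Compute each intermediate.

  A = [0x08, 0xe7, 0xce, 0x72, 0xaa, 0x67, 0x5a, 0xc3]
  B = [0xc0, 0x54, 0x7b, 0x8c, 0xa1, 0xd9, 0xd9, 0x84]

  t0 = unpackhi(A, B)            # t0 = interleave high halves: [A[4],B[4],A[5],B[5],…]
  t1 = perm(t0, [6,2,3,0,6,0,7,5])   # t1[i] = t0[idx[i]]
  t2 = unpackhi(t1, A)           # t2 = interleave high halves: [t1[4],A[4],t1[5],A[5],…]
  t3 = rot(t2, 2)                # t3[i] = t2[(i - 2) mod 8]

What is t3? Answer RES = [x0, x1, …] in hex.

RES = [ 0xd9  0xc3  0xc3  0xaa  0xaa  0x67  0x84  0x5a ]

  t0: aa a1 67 d9 5a d9 c3 84
  t1: c3 67 d9 aa c3 aa 84 d9
  t2: c3 aa aa 67 84 5a d9 c3
  t3: d9 c3 c3 aa aa 67 84 5a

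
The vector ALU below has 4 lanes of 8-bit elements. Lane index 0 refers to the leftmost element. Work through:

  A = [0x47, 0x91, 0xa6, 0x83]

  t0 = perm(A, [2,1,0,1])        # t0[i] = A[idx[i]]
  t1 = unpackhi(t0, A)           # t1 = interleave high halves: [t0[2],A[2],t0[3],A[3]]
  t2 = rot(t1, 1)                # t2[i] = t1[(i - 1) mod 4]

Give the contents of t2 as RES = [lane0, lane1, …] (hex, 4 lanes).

RES = [ 0x83  0x47  0xa6  0x91 ]

t0 = [0xa6, 0x91, 0x47, 0x91]
t1 = [0x47, 0xa6, 0x91, 0x83]
t2 = [0x83, 0x47, 0xa6, 0x91]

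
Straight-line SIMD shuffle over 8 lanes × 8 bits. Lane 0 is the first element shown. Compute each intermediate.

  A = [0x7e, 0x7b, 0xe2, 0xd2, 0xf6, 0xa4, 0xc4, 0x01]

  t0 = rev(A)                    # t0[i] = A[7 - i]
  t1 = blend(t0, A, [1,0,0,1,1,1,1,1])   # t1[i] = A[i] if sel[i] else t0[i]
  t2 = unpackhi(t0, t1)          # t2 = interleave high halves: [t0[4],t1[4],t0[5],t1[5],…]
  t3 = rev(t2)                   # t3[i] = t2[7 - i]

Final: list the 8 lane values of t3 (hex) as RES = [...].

RES = [ 0x01  0x7e  0xc4  0x7b  0xa4  0xe2  0xf6  0xd2 ]

t0 = [0x01, 0xc4, 0xa4, 0xf6, 0xd2, 0xe2, 0x7b, 0x7e]
t1 = [0x7e, 0xc4, 0xa4, 0xd2, 0xf6, 0xa4, 0xc4, 0x01]
t2 = [0xd2, 0xf6, 0xe2, 0xa4, 0x7b, 0xc4, 0x7e, 0x01]
t3 = [0x01, 0x7e, 0xc4, 0x7b, 0xa4, 0xe2, 0xf6, 0xd2]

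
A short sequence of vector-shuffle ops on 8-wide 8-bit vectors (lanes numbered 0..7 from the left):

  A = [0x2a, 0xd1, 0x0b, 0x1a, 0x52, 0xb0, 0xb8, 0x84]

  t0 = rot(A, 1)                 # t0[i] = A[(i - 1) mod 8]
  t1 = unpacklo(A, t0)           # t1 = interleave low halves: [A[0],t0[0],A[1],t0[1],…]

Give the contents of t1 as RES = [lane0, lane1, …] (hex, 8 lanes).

RES = [ 0x2a  0x84  0xd1  0x2a  0x0b  0xd1  0x1a  0x0b ]

→ t0 |84|2a|d1|0b|1a|52|b0|b8|
→ t1 |2a|84|d1|2a|0b|d1|1a|0b|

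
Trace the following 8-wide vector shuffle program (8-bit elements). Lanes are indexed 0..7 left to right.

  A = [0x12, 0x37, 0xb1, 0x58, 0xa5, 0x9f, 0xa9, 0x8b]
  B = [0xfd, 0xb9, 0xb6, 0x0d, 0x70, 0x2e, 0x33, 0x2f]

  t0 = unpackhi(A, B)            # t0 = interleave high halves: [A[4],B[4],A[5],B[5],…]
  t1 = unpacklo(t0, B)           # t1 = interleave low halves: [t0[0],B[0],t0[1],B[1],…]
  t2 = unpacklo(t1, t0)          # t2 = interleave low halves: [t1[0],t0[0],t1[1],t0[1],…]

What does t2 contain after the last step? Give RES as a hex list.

→ t0 |a5|70|9f|2e|a9|33|8b|2f|
→ t1 |a5|fd|70|b9|9f|b6|2e|0d|
→ t2 |a5|a5|fd|70|70|9f|b9|2e|

RES = [ 0xa5  0xa5  0xfd  0x70  0x70  0x9f  0xb9  0x2e ]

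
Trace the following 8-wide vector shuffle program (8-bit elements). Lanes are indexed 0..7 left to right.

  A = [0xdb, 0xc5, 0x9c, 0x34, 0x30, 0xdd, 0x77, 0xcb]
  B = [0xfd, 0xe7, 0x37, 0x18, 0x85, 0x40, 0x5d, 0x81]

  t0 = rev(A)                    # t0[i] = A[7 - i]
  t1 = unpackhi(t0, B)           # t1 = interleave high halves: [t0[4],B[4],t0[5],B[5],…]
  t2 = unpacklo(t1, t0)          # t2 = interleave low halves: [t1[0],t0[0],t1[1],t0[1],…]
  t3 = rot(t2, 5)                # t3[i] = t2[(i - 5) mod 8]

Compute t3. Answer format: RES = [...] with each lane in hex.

RES = [0x77, 0x9c, 0xdd, 0x40, 0x30, 0x34, 0xcb, 0x85]

  t0: cb 77 dd 30 34 9c c5 db
  t1: 34 85 9c 40 c5 5d db 81
  t2: 34 cb 85 77 9c dd 40 30
  t3: 77 9c dd 40 30 34 cb 85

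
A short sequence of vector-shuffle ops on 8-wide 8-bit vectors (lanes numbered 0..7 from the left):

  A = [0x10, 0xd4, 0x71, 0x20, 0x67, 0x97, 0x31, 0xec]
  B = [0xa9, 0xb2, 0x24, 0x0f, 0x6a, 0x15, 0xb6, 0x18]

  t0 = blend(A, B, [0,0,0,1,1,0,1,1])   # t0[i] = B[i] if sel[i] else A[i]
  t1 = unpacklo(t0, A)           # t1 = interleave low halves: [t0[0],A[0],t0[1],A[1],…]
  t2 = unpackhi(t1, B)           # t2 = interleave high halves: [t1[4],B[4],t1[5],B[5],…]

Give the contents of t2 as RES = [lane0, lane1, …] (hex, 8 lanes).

RES = [ 0x71  0x6a  0x71  0x15  0x0f  0xb6  0x20  0x18 ]

t0 = [0x10, 0xd4, 0x71, 0x0f, 0x6a, 0x97, 0xb6, 0x18]
t1 = [0x10, 0x10, 0xd4, 0xd4, 0x71, 0x71, 0x0f, 0x20]
t2 = [0x71, 0x6a, 0x71, 0x15, 0x0f, 0xb6, 0x20, 0x18]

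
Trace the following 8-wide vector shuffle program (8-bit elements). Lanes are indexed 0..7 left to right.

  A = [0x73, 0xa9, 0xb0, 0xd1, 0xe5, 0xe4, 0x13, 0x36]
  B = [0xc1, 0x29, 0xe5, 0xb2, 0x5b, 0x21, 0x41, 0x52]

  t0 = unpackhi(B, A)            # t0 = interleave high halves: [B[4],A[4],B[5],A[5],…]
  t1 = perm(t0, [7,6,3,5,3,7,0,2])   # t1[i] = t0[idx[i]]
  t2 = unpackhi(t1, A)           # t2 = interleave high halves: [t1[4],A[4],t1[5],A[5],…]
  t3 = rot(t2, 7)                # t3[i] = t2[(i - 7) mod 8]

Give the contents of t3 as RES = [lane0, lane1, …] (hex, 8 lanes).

t0 = [0x5b, 0xe5, 0x21, 0xe4, 0x41, 0x13, 0x52, 0x36]
t1 = [0x36, 0x52, 0xe4, 0x13, 0xe4, 0x36, 0x5b, 0x21]
t2 = [0xe4, 0xe5, 0x36, 0xe4, 0x5b, 0x13, 0x21, 0x36]
t3 = [0xe5, 0x36, 0xe4, 0x5b, 0x13, 0x21, 0x36, 0xe4]

RES = [0xe5, 0x36, 0xe4, 0x5b, 0x13, 0x21, 0x36, 0xe4]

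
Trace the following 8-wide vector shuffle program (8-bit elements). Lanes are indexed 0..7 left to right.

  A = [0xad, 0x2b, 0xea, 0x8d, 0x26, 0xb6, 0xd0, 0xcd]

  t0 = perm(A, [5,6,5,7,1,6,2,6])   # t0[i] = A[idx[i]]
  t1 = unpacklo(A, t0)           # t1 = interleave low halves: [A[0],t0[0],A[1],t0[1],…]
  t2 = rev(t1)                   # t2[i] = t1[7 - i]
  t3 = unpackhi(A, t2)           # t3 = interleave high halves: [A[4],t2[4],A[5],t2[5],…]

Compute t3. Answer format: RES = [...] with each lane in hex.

  t0: b6 d0 b6 cd 2b d0 ea d0
  t1: ad b6 2b d0 ea b6 8d cd
  t2: cd 8d b6 ea d0 2b b6 ad
  t3: 26 d0 b6 2b d0 b6 cd ad

RES = [0x26, 0xd0, 0xb6, 0x2b, 0xd0, 0xb6, 0xcd, 0xad]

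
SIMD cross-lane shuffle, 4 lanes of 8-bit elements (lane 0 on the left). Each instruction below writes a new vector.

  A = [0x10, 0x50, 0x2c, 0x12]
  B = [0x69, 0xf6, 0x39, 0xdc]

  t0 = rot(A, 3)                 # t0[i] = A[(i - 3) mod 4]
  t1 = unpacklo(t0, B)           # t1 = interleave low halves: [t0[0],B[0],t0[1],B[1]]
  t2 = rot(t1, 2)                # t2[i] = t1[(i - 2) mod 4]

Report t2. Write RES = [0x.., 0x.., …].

RES = [ 0x2c  0xf6  0x50  0x69 ]

  t0: 50 2c 12 10
  t1: 50 69 2c f6
  t2: 2c f6 50 69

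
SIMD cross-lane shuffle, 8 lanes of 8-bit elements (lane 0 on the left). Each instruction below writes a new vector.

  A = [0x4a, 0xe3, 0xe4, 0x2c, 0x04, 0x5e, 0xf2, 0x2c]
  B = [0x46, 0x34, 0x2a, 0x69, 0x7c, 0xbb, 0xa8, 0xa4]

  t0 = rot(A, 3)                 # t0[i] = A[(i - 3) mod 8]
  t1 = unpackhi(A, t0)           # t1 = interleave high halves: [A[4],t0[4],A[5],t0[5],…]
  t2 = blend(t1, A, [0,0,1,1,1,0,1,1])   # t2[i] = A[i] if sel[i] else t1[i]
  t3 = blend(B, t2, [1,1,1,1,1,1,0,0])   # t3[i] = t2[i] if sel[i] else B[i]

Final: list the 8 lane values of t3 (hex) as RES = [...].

t0 = [0x5e, 0xf2, 0x2c, 0x4a, 0xe3, 0xe4, 0x2c, 0x04]
t1 = [0x04, 0xe3, 0x5e, 0xe4, 0xf2, 0x2c, 0x2c, 0x04]
t2 = [0x04, 0xe3, 0xe4, 0x2c, 0x04, 0x2c, 0xf2, 0x2c]
t3 = [0x04, 0xe3, 0xe4, 0x2c, 0x04, 0x2c, 0xa8, 0xa4]

RES = [ 0x04  0xe3  0xe4  0x2c  0x04  0x2c  0xa8  0xa4 ]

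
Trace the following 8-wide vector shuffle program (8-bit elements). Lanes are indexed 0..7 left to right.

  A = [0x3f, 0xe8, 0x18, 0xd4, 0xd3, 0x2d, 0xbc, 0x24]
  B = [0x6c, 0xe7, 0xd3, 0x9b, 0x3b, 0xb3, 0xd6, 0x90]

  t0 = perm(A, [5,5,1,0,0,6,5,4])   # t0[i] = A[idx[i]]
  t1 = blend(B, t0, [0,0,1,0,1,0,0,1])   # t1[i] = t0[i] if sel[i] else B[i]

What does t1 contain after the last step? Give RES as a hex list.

→ t0 |2d|2d|e8|3f|3f|bc|2d|d3|
→ t1 |6c|e7|e8|9b|3f|b3|d6|d3|

RES = [0x6c, 0xe7, 0xe8, 0x9b, 0x3f, 0xb3, 0xd6, 0xd3]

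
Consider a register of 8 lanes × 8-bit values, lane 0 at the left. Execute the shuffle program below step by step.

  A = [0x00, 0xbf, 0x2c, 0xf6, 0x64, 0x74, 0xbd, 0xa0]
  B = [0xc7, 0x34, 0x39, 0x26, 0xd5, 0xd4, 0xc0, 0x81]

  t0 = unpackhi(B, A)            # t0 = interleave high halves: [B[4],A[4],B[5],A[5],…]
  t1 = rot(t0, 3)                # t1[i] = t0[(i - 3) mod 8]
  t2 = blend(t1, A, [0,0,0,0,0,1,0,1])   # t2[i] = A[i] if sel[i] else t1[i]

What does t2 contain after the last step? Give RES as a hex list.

RES = [0xbd, 0x81, 0xa0, 0xd5, 0x64, 0x74, 0x74, 0xa0]

  t0: d5 64 d4 74 c0 bd 81 a0
  t1: bd 81 a0 d5 64 d4 74 c0
  t2: bd 81 a0 d5 64 74 74 a0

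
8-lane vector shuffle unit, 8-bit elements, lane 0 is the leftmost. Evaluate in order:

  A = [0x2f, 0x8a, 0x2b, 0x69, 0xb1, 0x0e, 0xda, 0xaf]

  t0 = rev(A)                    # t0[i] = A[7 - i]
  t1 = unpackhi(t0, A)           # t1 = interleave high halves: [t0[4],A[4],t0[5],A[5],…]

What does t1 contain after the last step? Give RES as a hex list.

RES = [ 0x69  0xb1  0x2b  0x0e  0x8a  0xda  0x2f  0xaf ]

→ t0 |af|da|0e|b1|69|2b|8a|2f|
→ t1 |69|b1|2b|0e|8a|da|2f|af|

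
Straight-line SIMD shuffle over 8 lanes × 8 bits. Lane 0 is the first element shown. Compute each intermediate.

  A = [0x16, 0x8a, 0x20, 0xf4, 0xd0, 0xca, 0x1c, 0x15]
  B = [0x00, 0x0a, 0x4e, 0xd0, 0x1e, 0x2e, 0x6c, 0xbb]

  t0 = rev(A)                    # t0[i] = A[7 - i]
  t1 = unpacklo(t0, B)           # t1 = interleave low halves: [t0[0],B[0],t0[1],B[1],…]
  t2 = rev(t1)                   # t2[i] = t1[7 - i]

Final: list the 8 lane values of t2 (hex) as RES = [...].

t0 = [0x15, 0x1c, 0xca, 0xd0, 0xf4, 0x20, 0x8a, 0x16]
t1 = [0x15, 0x00, 0x1c, 0x0a, 0xca, 0x4e, 0xd0, 0xd0]
t2 = [0xd0, 0xd0, 0x4e, 0xca, 0x0a, 0x1c, 0x00, 0x15]

RES = [ 0xd0  0xd0  0x4e  0xca  0x0a  0x1c  0x00  0x15 ]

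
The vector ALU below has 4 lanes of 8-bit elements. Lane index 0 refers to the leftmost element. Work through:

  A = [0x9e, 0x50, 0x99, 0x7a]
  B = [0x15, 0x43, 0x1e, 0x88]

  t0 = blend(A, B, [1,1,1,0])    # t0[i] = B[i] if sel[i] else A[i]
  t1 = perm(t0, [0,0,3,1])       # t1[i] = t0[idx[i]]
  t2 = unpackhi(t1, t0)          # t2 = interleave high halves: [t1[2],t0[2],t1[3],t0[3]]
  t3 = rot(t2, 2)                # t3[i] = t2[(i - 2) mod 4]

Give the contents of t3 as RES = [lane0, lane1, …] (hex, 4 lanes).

RES = [0x43, 0x7a, 0x7a, 0x1e]

t0 = [0x15, 0x43, 0x1e, 0x7a]
t1 = [0x15, 0x15, 0x7a, 0x43]
t2 = [0x7a, 0x1e, 0x43, 0x7a]
t3 = [0x43, 0x7a, 0x7a, 0x1e]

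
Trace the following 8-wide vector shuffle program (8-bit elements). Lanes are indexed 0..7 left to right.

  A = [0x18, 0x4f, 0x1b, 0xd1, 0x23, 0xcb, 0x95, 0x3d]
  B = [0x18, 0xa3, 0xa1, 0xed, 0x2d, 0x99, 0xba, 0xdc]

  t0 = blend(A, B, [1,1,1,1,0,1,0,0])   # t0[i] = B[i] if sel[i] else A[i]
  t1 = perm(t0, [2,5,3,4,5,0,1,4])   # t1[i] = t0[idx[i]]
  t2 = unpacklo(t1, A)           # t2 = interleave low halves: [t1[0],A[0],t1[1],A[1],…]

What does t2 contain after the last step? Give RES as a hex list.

t0 = [0x18, 0xa3, 0xa1, 0xed, 0x23, 0x99, 0x95, 0x3d]
t1 = [0xa1, 0x99, 0xed, 0x23, 0x99, 0x18, 0xa3, 0x23]
t2 = [0xa1, 0x18, 0x99, 0x4f, 0xed, 0x1b, 0x23, 0xd1]

RES = [0xa1, 0x18, 0x99, 0x4f, 0xed, 0x1b, 0x23, 0xd1]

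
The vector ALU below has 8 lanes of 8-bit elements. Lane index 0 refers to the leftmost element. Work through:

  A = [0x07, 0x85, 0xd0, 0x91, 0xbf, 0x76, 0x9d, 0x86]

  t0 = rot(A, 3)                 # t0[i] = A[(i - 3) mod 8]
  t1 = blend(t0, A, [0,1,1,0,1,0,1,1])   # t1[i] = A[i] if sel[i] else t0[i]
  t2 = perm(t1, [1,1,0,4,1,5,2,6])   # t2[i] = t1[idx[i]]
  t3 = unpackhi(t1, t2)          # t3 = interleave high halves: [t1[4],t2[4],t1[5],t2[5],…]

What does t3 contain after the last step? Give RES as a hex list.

t0 = [0x76, 0x9d, 0x86, 0x07, 0x85, 0xd0, 0x91, 0xbf]
t1 = [0x76, 0x85, 0xd0, 0x07, 0xbf, 0xd0, 0x9d, 0x86]
t2 = [0x85, 0x85, 0x76, 0xbf, 0x85, 0xd0, 0xd0, 0x9d]
t3 = [0xbf, 0x85, 0xd0, 0xd0, 0x9d, 0xd0, 0x86, 0x9d]

RES = [ 0xbf  0x85  0xd0  0xd0  0x9d  0xd0  0x86  0x9d ]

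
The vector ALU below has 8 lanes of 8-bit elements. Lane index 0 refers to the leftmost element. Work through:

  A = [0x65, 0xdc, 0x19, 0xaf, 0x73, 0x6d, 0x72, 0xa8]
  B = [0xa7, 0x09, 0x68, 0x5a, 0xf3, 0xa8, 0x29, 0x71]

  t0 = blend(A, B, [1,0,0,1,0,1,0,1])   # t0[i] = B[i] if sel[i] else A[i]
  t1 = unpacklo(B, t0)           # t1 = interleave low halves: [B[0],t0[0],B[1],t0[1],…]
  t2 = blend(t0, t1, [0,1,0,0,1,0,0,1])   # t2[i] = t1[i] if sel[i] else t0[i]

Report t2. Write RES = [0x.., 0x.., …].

  t0: a7 dc 19 5a 73 a8 72 71
  t1: a7 a7 09 dc 68 19 5a 5a
  t2: a7 a7 19 5a 68 a8 72 5a

RES = [ 0xa7  0xa7  0x19  0x5a  0x68  0xa8  0x72  0x5a ]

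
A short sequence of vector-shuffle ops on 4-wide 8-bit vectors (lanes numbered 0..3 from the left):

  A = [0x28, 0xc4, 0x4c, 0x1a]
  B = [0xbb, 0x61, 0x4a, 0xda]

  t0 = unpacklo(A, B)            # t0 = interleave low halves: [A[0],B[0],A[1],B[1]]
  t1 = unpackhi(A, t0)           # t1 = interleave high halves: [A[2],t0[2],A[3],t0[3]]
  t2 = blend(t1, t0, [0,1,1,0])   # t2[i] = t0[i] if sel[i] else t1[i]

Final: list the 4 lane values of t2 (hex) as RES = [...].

  t0: 28 bb c4 61
  t1: 4c c4 1a 61
  t2: 4c bb c4 61

RES = [ 0x4c  0xbb  0xc4  0x61 ]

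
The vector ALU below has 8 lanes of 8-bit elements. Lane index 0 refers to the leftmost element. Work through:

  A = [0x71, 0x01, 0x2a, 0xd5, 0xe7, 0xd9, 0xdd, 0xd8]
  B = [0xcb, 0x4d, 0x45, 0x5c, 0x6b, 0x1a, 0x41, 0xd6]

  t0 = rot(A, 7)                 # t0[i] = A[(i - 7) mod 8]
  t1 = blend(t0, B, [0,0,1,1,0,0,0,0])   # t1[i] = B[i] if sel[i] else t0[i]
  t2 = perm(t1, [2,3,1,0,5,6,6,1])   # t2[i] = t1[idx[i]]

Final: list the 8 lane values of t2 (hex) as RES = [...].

  t0: 01 2a d5 e7 d9 dd d8 71
  t1: 01 2a 45 5c d9 dd d8 71
  t2: 45 5c 2a 01 dd d8 d8 2a

RES = [0x45, 0x5c, 0x2a, 0x01, 0xdd, 0xd8, 0xd8, 0x2a]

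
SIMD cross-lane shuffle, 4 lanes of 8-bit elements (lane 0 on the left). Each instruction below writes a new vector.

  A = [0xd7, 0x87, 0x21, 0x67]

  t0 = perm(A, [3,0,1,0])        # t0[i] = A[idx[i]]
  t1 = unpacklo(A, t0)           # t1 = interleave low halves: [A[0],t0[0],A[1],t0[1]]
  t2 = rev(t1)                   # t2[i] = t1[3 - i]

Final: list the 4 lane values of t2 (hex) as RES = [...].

t0 = [0x67, 0xd7, 0x87, 0xd7]
t1 = [0xd7, 0x67, 0x87, 0xd7]
t2 = [0xd7, 0x87, 0x67, 0xd7]

RES = [ 0xd7  0x87  0x67  0xd7 ]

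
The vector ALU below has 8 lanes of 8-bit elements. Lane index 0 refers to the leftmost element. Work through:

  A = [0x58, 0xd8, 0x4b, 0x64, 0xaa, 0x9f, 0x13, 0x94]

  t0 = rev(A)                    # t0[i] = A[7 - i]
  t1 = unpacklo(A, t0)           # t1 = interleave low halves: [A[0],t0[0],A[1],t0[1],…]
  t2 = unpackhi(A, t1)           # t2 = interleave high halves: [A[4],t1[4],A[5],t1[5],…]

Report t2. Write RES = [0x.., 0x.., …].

RES = [0xaa, 0x4b, 0x9f, 0x9f, 0x13, 0x64, 0x94, 0xaa]

t0 = [0x94, 0x13, 0x9f, 0xaa, 0x64, 0x4b, 0xd8, 0x58]
t1 = [0x58, 0x94, 0xd8, 0x13, 0x4b, 0x9f, 0x64, 0xaa]
t2 = [0xaa, 0x4b, 0x9f, 0x9f, 0x13, 0x64, 0x94, 0xaa]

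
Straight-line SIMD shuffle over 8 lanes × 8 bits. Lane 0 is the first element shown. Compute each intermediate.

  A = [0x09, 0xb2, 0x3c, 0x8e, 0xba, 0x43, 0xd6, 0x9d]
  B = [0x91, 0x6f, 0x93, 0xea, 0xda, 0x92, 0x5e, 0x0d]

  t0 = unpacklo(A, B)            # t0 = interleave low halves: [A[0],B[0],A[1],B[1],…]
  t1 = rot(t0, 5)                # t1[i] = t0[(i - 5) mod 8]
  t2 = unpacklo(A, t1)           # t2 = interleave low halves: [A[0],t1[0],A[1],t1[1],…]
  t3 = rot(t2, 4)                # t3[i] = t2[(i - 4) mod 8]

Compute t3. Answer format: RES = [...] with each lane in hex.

RES = [ 0x3c  0x93  0x8e  0x8e  0x09  0x6f  0xb2  0x3c ]

→ t0 |09|91|b2|6f|3c|93|8e|ea|
→ t1 |6f|3c|93|8e|ea|09|91|b2|
→ t2 |09|6f|b2|3c|3c|93|8e|8e|
→ t3 |3c|93|8e|8e|09|6f|b2|3c|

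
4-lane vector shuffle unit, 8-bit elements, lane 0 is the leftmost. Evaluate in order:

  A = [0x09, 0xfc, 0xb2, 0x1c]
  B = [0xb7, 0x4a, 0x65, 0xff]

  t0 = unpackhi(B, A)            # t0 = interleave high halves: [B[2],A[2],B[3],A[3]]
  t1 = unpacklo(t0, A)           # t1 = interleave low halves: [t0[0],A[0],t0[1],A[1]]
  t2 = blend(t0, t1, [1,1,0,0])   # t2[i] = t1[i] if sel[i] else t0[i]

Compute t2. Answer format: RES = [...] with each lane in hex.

RES = [0x65, 0x09, 0xff, 0x1c]

t0 = [0x65, 0xb2, 0xff, 0x1c]
t1 = [0x65, 0x09, 0xb2, 0xfc]
t2 = [0x65, 0x09, 0xff, 0x1c]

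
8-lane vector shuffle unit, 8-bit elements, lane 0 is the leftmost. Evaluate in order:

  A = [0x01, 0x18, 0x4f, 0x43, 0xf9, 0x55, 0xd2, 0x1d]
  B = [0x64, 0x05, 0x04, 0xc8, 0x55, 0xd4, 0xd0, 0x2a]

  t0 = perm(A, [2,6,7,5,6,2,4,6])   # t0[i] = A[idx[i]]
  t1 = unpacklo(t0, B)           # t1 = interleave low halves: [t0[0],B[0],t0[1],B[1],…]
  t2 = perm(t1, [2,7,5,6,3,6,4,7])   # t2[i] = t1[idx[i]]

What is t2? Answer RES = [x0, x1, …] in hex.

→ t0 |4f|d2|1d|55|d2|4f|f9|d2|
→ t1 |4f|64|d2|05|1d|04|55|c8|
→ t2 |d2|c8|04|55|05|55|1d|c8|

RES = [ 0xd2  0xc8  0x04  0x55  0x05  0x55  0x1d  0xc8 ]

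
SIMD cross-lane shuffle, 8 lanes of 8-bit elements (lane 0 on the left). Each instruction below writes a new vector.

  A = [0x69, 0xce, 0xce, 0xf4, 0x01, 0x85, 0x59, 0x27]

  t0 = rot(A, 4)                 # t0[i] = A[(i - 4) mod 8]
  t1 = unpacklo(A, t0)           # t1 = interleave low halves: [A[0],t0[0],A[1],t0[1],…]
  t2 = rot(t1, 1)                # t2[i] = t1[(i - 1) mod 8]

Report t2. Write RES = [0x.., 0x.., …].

RES = [ 0x27  0x69  0x01  0xce  0x85  0xce  0x59  0xf4 ]

  t0: 01 85 59 27 69 ce ce f4
  t1: 69 01 ce 85 ce 59 f4 27
  t2: 27 69 01 ce 85 ce 59 f4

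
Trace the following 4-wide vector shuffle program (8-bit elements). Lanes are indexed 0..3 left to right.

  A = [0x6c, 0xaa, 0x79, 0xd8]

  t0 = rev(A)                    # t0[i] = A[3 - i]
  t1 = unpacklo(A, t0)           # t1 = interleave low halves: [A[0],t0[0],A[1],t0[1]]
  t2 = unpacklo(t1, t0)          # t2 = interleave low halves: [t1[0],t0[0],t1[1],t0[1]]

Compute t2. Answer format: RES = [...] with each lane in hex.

→ t0 |d8|79|aa|6c|
→ t1 |6c|d8|aa|79|
→ t2 |6c|d8|d8|79|

RES = [0x6c, 0xd8, 0xd8, 0x79]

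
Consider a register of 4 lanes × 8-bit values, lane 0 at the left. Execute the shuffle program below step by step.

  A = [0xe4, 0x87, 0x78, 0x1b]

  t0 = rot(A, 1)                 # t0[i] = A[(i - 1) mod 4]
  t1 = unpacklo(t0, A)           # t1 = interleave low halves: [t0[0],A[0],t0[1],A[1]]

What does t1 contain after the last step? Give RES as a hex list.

RES = [0x1b, 0xe4, 0xe4, 0x87]

→ t0 |1b|e4|87|78|
→ t1 |1b|e4|e4|87|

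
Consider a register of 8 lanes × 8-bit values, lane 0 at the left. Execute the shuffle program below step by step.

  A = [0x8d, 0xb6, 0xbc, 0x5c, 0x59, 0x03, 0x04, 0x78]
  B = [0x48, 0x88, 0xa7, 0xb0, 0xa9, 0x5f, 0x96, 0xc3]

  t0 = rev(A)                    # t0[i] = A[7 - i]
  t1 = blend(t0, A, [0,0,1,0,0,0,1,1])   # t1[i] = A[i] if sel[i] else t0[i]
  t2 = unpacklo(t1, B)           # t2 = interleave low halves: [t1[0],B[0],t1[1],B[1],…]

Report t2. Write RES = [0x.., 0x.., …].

t0 = [0x78, 0x04, 0x03, 0x59, 0x5c, 0xbc, 0xb6, 0x8d]
t1 = [0x78, 0x04, 0xbc, 0x59, 0x5c, 0xbc, 0x04, 0x78]
t2 = [0x78, 0x48, 0x04, 0x88, 0xbc, 0xa7, 0x59, 0xb0]

RES = [0x78, 0x48, 0x04, 0x88, 0xbc, 0xa7, 0x59, 0xb0]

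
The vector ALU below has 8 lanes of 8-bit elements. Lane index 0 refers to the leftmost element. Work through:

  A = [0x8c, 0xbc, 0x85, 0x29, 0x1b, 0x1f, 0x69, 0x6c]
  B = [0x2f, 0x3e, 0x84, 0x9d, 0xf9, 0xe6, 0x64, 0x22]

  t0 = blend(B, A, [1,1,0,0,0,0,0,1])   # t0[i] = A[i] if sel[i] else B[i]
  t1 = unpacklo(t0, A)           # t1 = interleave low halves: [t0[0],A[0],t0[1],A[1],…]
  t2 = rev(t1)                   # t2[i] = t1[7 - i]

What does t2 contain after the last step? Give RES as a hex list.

RES = [0x29, 0x9d, 0x85, 0x84, 0xbc, 0xbc, 0x8c, 0x8c]

→ t0 |8c|bc|84|9d|f9|e6|64|6c|
→ t1 |8c|8c|bc|bc|84|85|9d|29|
→ t2 |29|9d|85|84|bc|bc|8c|8c|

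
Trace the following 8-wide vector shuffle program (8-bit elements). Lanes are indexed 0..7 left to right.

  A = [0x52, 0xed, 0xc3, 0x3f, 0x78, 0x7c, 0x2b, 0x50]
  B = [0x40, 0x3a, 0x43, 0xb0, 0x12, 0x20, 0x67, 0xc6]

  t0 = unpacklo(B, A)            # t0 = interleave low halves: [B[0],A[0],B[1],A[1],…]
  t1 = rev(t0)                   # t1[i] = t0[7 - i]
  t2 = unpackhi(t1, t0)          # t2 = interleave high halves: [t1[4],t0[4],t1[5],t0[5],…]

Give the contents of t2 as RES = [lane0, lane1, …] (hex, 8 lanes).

RES = [ 0xed  0x43  0x3a  0xc3  0x52  0xb0  0x40  0x3f ]

  t0: 40 52 3a ed 43 c3 b0 3f
  t1: 3f b0 c3 43 ed 3a 52 40
  t2: ed 43 3a c3 52 b0 40 3f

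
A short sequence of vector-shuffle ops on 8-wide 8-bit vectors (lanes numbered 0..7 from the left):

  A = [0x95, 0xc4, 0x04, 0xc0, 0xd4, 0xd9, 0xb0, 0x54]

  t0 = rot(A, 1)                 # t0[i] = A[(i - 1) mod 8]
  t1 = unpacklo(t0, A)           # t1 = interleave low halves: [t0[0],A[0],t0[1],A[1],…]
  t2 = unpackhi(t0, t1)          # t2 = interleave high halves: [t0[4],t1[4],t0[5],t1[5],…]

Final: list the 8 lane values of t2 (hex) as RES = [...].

RES = [0xc0, 0xc4, 0xd4, 0x04, 0xd9, 0x04, 0xb0, 0xc0]

  t0: 54 95 c4 04 c0 d4 d9 b0
  t1: 54 95 95 c4 c4 04 04 c0
  t2: c0 c4 d4 04 d9 04 b0 c0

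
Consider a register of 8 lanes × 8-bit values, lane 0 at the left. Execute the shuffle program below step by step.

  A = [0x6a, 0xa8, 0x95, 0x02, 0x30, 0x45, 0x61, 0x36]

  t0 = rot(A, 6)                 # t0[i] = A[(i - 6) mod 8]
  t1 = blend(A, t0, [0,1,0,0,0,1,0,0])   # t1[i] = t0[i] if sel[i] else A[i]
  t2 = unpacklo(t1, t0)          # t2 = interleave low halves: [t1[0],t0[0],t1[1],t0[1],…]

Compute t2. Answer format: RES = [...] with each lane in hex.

t0 = [0x95, 0x02, 0x30, 0x45, 0x61, 0x36, 0x6a, 0xa8]
t1 = [0x6a, 0x02, 0x95, 0x02, 0x30, 0x36, 0x61, 0x36]
t2 = [0x6a, 0x95, 0x02, 0x02, 0x95, 0x30, 0x02, 0x45]

RES = [ 0x6a  0x95  0x02  0x02  0x95  0x30  0x02  0x45 ]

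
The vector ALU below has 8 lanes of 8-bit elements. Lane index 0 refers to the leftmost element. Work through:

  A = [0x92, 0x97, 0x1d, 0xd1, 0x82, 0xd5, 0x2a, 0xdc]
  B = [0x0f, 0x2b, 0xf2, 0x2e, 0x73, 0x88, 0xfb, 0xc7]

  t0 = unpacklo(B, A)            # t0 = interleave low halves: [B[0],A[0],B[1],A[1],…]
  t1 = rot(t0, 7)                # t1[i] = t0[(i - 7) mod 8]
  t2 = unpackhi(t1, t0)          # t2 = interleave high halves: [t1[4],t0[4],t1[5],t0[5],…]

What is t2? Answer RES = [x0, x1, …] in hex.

t0 = [0x0f, 0x92, 0x2b, 0x97, 0xf2, 0x1d, 0x2e, 0xd1]
t1 = [0x92, 0x2b, 0x97, 0xf2, 0x1d, 0x2e, 0xd1, 0x0f]
t2 = [0x1d, 0xf2, 0x2e, 0x1d, 0xd1, 0x2e, 0x0f, 0xd1]

RES = [0x1d, 0xf2, 0x2e, 0x1d, 0xd1, 0x2e, 0x0f, 0xd1]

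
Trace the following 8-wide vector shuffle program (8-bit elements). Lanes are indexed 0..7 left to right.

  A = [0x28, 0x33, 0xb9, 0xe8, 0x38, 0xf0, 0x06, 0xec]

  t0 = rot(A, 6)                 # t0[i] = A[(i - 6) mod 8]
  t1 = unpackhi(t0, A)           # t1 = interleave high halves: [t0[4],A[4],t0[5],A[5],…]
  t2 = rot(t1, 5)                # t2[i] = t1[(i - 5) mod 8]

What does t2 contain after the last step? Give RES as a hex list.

  t0: b9 e8 38 f0 06 ec 28 33
  t1: 06 38 ec f0 28 06 33 ec
  t2: f0 28 06 33 ec 06 38 ec

RES = [0xf0, 0x28, 0x06, 0x33, 0xec, 0x06, 0x38, 0xec]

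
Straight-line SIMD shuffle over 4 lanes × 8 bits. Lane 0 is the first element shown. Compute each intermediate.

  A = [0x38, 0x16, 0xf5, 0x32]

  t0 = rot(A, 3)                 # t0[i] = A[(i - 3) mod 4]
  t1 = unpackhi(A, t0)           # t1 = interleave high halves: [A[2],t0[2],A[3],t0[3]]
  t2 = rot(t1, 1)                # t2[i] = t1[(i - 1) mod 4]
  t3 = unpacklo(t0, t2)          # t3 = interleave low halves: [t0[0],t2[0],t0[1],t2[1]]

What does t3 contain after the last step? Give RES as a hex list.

RES = [ 0x16  0x38  0xf5  0xf5 ]

  t0: 16 f5 32 38
  t1: f5 32 32 38
  t2: 38 f5 32 32
  t3: 16 38 f5 f5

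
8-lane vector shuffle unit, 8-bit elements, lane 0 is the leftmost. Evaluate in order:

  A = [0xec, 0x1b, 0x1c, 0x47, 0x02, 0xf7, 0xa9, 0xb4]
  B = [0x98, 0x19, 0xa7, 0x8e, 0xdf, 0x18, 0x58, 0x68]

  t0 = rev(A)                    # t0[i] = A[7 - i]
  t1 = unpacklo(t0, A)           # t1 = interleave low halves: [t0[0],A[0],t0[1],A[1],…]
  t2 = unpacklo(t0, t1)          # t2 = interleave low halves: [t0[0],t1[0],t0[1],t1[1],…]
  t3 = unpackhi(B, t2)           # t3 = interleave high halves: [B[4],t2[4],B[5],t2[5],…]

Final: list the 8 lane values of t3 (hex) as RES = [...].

t0 = [0xb4, 0xa9, 0xf7, 0x02, 0x47, 0x1c, 0x1b, 0xec]
t1 = [0xb4, 0xec, 0xa9, 0x1b, 0xf7, 0x1c, 0x02, 0x47]
t2 = [0xb4, 0xb4, 0xa9, 0xec, 0xf7, 0xa9, 0x02, 0x1b]
t3 = [0xdf, 0xf7, 0x18, 0xa9, 0x58, 0x02, 0x68, 0x1b]

RES = [ 0xdf  0xf7  0x18  0xa9  0x58  0x02  0x68  0x1b ]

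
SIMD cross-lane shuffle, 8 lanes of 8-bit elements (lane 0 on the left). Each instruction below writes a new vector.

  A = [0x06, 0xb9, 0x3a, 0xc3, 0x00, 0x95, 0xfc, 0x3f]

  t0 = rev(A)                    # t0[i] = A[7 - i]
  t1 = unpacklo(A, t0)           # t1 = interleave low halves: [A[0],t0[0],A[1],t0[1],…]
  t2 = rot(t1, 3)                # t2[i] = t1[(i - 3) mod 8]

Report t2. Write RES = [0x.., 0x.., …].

t0 = [0x3f, 0xfc, 0x95, 0x00, 0xc3, 0x3a, 0xb9, 0x06]
t1 = [0x06, 0x3f, 0xb9, 0xfc, 0x3a, 0x95, 0xc3, 0x00]
t2 = [0x95, 0xc3, 0x00, 0x06, 0x3f, 0xb9, 0xfc, 0x3a]

RES = [ 0x95  0xc3  0x00  0x06  0x3f  0xb9  0xfc  0x3a ]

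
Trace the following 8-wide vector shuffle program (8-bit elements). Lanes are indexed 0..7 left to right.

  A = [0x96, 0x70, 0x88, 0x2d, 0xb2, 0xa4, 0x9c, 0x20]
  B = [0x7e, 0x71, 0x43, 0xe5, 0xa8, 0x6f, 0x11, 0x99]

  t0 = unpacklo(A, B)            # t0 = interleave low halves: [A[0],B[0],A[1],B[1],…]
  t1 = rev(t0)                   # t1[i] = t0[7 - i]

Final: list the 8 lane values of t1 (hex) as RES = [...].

  t0: 96 7e 70 71 88 43 2d e5
  t1: e5 2d 43 88 71 70 7e 96

RES = [0xe5, 0x2d, 0x43, 0x88, 0x71, 0x70, 0x7e, 0x96]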